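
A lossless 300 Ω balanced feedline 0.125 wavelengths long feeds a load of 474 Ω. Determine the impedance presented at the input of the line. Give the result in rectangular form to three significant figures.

βl = 2π × 0.125 = 45°
tan(βl) = tan(45°) = 1
Z_in = Z_0·(Z_L + jZ_0·tanβl)/(Z_0 + jZ_L·tanβl)
     = 300·(474 + j300)/(300 + j474)

Z_in ≈ 271 − j128 Ω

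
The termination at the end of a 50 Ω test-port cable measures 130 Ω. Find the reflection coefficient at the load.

Γ = 0.444

Γ = (Z_L − Z_0)/(Z_L + Z_0) = (130 − 50)/(130 + 50) = 80/180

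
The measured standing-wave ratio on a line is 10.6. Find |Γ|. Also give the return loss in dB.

|Γ| = (S − 1)/(S + 1) = (10.6 − 1)/(10.6 + 1) = 9.6/11.6
RL = −20·log₁₀|Γ| = −20·log₁₀(0.828)

|Γ| ≈ 0.828; return loss ≈ 1.64 dB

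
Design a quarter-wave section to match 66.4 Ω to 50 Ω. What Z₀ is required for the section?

Z_qwt = √(Z_0·R_L) = √(50 × 66.4) = √3320

Z_qwt ≈ 57.6 Ω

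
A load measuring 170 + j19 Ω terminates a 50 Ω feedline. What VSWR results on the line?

Γ = (Z_L − Z_0)/(Z_L + Z_0) = (120 + j19)/(220 + j19)
|Γ| = 121/221 = 0.55
VSWR = (1 + |Γ|)/(1 − |Γ|) = 1.55/0.45

VSWR ≈ 3.45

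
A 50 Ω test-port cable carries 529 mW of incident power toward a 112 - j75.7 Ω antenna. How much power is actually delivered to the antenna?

|Γ| = |(62 − j75.7)/(162 − j75.7)| = 0.547
|Γ|² = 0.299
P_refl = |Γ|²·P_inc = 158 mW, P_del = (1 − |Γ|²)·P_inc = 371 mW

P_delivered ≈ 371 mW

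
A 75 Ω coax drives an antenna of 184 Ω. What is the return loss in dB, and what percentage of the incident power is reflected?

Γ = (184 − 75)/(184 + 75) = 0.421
RL = −20·log₁₀(0.421) = 7.52 dB
P_refl/P_inc = |Γ|² = 0.177

RL ≈ 7.52 dB; 17.7% of incident power reflected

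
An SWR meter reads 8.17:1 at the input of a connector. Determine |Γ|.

|Γ| = (S − 1)/(S + 1) = (8.17 − 1)/(8.17 + 1) = 7.17/9.17

|Γ| ≈ 0.782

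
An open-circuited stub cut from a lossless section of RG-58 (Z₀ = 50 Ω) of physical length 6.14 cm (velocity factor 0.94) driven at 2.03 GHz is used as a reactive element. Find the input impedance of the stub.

Z_in ≈ +j131 Ω

λ = v/f = 0.94·c / 2.03 GHz = 0.139 m
βl = 2π·l/λ = 2π × 0.442 = 159°
tan(βl) = -0.382
For an open-circuited stub, Z_in = −jZ_0·cot(βl) = −jZ_0/tan(βl)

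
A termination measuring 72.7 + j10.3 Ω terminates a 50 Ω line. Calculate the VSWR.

VSWR ≈ 1.51

Γ = (Z_L − Z_0)/(Z_L + Z_0) = (22.7 + j10.3)/(122.7 + j10.3)
|Γ| = 24.9/123 = 0.202
VSWR = (1 + |Γ|)/(1 − |Γ|) = 1.2/0.798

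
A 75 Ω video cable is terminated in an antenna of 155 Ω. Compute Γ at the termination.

Γ = 0.348

Γ = (Z_L − Z_0)/(Z_L + Z_0) = (155 − 75)/(155 + 75) = 80/230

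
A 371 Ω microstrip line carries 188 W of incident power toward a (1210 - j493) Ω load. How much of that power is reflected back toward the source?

|Γ| = |(839 − j493)/(1581 − j493)| = 0.588
|Γ|² = 0.345
P_refl = |Γ|²·P_inc = 64.9 W, P_del = (1 − |Γ|²)·P_inc = 123 W

P_reflected ≈ 64.9 W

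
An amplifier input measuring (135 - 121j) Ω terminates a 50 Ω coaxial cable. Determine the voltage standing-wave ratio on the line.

Γ = (Z_L − Z_0)/(Z_L + Z_0) = (85 − j121)/(185 − j121)
|Γ| = 148/221 = 0.669
VSWR = (1 + |Γ|)/(1 − |Γ|) = 1.67/0.331

VSWR ≈ 5.04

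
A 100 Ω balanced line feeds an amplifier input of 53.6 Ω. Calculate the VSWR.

Γ = (53.6 − 100)/(53.6 + 100) = -0.302
VSWR = (1 + 0.302)/(1 − 0.302)

VSWR ≈ 1.87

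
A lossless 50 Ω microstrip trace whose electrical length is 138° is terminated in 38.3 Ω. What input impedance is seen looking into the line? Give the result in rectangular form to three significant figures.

tan(βl) = tan(138°) = -0.9
Z_in = Z_0·(Z_L + jZ_0·tanβl)/(Z_0 + jZ_L·tanβl)
     = 50·(38.3 − j45)/(50 − j34.5)

Z_in ≈ 47 − j12.6 Ω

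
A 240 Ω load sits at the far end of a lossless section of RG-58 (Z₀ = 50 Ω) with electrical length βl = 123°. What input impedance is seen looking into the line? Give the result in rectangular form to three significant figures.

tan(βl) = tan(123°) = -1.54
Z_in = Z_0·(Z_L + jZ_0·tanβl)/(Z_0 + jZ_L·tanβl)
     = 50·(240 − j77)/(50 − j370)

Z_in ≈ 14.5 + j30.5 Ω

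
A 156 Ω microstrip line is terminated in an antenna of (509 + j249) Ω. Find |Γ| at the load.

|Γ| ≈ 0.608

Γ = (Z_L − Z_0)/(Z_L + Z_0) = (353 + j249)/(665 + j249)
|Γ| = 432/710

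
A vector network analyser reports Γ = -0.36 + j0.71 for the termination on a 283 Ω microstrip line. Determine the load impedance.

Z_L ≈ 44 + j171 Ω

Z_L = Z_0·(1 + Γ)/(1 − Γ) = 283·(0.64 + j0.71)/(1.36 − j0.71)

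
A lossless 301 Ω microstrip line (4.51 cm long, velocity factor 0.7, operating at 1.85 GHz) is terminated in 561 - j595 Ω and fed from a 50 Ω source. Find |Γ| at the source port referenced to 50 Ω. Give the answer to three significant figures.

λ = v/f = 0.7·c / 1.85 GHz = 0.114 m
βl = 2π·l/λ = 2π × 0.397 = 143°
tan(βl) = -0.753
Z_in = Z_0·(Z_L + jZ_0·tanβl)/(Z_0 + jZ_L·tanβl) = 398 + j538 Ω
Γ_s = (Z_in − Z_s)/(Z_in + Z_s) = (348 + j538)/(448 + j538), |Γ_s| = 0.915

|Γ| ≈ 0.915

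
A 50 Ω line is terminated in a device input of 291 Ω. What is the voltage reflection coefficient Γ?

Γ = (Z_L − Z_0)/(Z_L + Z_0) = (291 − 50)/(291 + 50) = 241/341

Γ = 0.707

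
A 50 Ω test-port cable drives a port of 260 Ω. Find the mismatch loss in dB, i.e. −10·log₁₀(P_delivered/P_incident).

mismatch loss ≈ 2.67 dB

Γ = (260 − 50)/(260 + 50) = 0.677
|Γ|² = 0.459, so P_del/P_inc = 1 − |Γ|² = 0.541
ML = −10·log₁₀(1 − |Γ|²)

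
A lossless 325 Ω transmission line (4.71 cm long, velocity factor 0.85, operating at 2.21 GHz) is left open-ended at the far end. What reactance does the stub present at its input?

X_in ≈ 500 Ω (inductive)

λ = v/f = 0.85·c / 2.21 GHz = 0.115 m
βl = 2π·l/λ = 2π × 0.408 = 147°
tan(βl) = -0.651
For an open-ended stub, Z_in = −jZ_0·cot(βl) = −jZ_0/tan(βl)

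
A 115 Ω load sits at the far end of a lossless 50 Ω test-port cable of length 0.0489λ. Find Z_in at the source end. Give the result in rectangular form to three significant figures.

βl = 2π × 0.0489 = 17.6°
tan(βl) = tan(17.6°) = 0.317
Z_in = Z_0·(Z_L + jZ_0·tanβl)/(Z_0 + jZ_L·tanβl)
     = 50·(115 + j15.9)/(50 + j36.5)

Z_in ≈ 82.6 − j44.4 Ω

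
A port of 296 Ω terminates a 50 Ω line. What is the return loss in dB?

Γ = (296 − 50)/(296 + 50) = 0.711
RL = −20·log₁₀|Γ| = −20·log₁₀(0.711)

RL ≈ 2.96 dB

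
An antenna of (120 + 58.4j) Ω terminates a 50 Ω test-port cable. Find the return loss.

Γ = (70 + j58.4)/(170 + j58.4), |Γ| = 0.507
RL = −20·log₁₀|Γ| = −20·log₁₀(0.507)

RL ≈ 5.9 dB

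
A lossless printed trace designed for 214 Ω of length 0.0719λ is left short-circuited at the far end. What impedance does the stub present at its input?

Z_in ≈ +j104 Ω

βl = 2π × 0.0719 = 25.9°
tan(βl) = 0.485
For a short-circuited stub, Z_in = jZ_0·tan(βl)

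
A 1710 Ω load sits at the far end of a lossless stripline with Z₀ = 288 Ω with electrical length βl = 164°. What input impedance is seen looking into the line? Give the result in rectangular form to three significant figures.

tan(βl) = tan(164°) = -0.287
Z_in = Z_0·(Z_L + jZ_0·tanβl)/(Z_0 + jZ_L·tanβl)
     = 288·(1710 − j82.6)/(288 − j490)

Z_in ≈ 475 + j726 Ω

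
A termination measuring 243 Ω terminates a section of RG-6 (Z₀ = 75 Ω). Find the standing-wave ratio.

VSWR ≈ 3.24

Γ = (243 − 75)/(243 + 75) = 0.528
VSWR = (1 + 0.528)/(1 − 0.528)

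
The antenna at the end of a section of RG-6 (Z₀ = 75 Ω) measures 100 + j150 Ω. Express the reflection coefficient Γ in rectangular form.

Γ = (Z_L − Z_0)/(Z_L + Z_0) = (25 + j150)/(175 + j150)

Γ ≈ 0.506 + j0.424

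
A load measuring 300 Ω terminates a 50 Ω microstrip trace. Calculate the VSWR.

Γ = (300 − 50)/(300 + 50) = 0.714
VSWR = (1 + 0.714)/(1 − 0.714)

VSWR ≈ 6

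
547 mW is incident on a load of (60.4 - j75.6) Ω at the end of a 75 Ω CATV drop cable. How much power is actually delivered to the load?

P_delivered ≈ 412 mW

|Γ| = |(-14.6 − j75.6)/(135.4 − j75.6)| = 0.497
|Γ|² = 0.247
P_refl = |Γ|²·P_inc = 135 mW, P_del = (1 − |Γ|²)·P_inc = 412 mW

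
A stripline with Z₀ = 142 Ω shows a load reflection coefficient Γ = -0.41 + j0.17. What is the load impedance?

Z_L ≈ 56.5 + j23.9 Ω

Z_L = Z_0·(1 + Γ)/(1 − Γ) = 142·(0.59 + j0.17)/(1.41 − j0.17)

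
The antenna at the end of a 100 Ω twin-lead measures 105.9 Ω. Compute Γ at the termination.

Γ = (Z_L − Z_0)/(Z_L + Z_0) = (105.9 − 100)/(105.9 + 100) = 5.9/205.9

Γ = 0.0287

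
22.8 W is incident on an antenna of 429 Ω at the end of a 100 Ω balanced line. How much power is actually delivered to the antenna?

P_delivered ≈ 14 W

Γ = (429 − 100)/(429 + 100) = 0.622
|Γ|² = 0.387
P_refl = |Γ|²·P_inc = 8.82 W, P_del = (1 − |Γ|²)·P_inc = 14 W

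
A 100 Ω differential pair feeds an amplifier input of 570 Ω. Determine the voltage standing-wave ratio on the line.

Γ = (570 − 100)/(570 + 100) = 0.701
VSWR = (1 + 0.701)/(1 − 0.701)

VSWR ≈ 5.7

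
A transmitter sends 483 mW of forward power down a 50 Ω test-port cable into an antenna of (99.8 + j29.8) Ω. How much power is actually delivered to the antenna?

P_delivered ≈ 413 mW

|Γ| = |(49.8 + j29.8)/(149.8 + j29.8)| = 0.38
|Γ|² = 0.144
P_refl = |Γ|²·P_inc = 69.7 mW, P_del = (1 − |Γ|²)·P_inc = 413 mW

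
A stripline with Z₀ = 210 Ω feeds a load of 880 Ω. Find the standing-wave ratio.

For a purely resistive load, VSWR = R_L/Z_0 or Z_0/R_L (whichever > 1) = 880/210

VSWR ≈ 4.19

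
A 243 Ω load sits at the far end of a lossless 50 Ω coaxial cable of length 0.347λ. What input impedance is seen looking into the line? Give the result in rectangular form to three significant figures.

βl = 2π × 0.347 = 125°
tan(βl) = tan(125°) = -1.43
Z_in = Z_0·(Z_L + jZ_0·tanβl)/(Z_0 + jZ_L·tanβl)
     = 50·(243 − j71.6)/(50 − j348)

Z_in ≈ 15 + j32.8 Ω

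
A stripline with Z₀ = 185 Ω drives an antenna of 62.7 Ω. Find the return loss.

RL ≈ 6.13 dB

Γ = (62.7 − 185)/(62.7 + 185) = -0.494
RL = −20·log₁₀|Γ| = −20·log₁₀(0.494)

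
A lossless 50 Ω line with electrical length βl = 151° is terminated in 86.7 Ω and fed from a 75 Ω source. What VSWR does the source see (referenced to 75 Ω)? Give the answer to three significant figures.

VSWR ≈ 1.64

tan(βl) = -0.554
Z_in = Z_0·(Z_L + jZ_0·tanβl)/(Z_0 + jZ_L·tanβl) = 58.9 + j28.9 Ω
Γ_s = (Z_in − Z_s)/(Z_in + Z_s) = (-16.1 + j28.9)/(134 + j28.9), |Γ_s| = 0.241
VSWR = (1 + |Γ_s|)/(1 − |Γ_s|)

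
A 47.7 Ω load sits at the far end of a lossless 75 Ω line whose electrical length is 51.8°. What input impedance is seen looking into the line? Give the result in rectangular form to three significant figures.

Z_in ≈ 75.4 + j34.3 Ω

tan(βl) = tan(51.8°) = 1.27
Z_in = Z_0·(Z_L + jZ_0·tanβl)/(Z_0 + jZ_L·tanβl)
     = 75·(47.7 + j95.3)/(75 + j60.6)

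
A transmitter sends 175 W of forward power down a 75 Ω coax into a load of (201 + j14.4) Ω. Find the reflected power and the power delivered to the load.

|Γ| = |(126 + j14.4)/(276 + j14.4)| = 0.459
|Γ|² = 0.211
P_refl = |Γ|²·P_inc = 36.8 W, P_del = (1 − |Γ|²)·P_inc = 138 W

P_reflected ≈ 36.8 W; P_delivered ≈ 138 W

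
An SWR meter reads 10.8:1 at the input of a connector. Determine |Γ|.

|Γ| ≈ 0.831

|Γ| = (S − 1)/(S + 1) = (10.8 − 1)/(10.8 + 1) = 9.8/11.8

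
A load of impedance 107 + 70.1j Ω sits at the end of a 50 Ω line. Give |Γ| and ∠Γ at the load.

Γ ≈ 0.525 ∠ 26.8°

Γ = (Z_L − Z_0)/(Z_L + Z_0) = (57 + j70.1)/(157 + j70.1)
|Γ| = 90.3/172 = 0.525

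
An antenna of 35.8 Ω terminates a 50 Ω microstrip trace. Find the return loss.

Γ = (35.8 − 50)/(35.8 + 50) = -0.166
RL = −20·log₁₀|Γ| = −20·log₁₀(0.166)

RL ≈ 15.6 dB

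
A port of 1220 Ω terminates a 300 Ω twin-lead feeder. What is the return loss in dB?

RL ≈ 4.36 dB

Γ = (1220 − 300)/(1220 + 300) = 0.605
RL = −20·log₁₀|Γ| = −20·log₁₀(0.605)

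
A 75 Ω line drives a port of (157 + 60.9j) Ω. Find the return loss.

Γ = (82 + j60.9)/(232 + j60.9), |Γ| = 0.426
RL = −20·log₁₀|Γ| = −20·log₁₀(0.426)

RL ≈ 7.42 dB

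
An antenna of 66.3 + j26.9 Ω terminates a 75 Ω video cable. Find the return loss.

Γ = (-8.7 + j26.9)/(141.3 + j26.9), |Γ| = 0.197
RL = −20·log₁₀|Γ| = −20·log₁₀(0.197)

RL ≈ 14.1 dB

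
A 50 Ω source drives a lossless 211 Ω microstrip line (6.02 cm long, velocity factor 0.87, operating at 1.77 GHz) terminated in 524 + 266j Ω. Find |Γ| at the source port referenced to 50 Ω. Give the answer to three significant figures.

λ = v/f = 0.87·c / 1.77 GHz = 0.147 m
βl = 2π·l/λ = 2π × 0.408 = 147°
tan(βl) = -0.65
Z_in = Z_0·(Z_L + jZ_0·tanβl)/(Z_0 + jZ_L·tanβl) = 126 + j183 Ω
Γ_s = (Z_in − Z_s)/(Z_in + Z_s) = (76 + j183)/(176 + j183), |Γ_s| = 0.78

|Γ| ≈ 0.78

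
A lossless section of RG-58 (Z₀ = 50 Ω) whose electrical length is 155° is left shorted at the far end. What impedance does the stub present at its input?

Z_in ≈ −j23.3 Ω

tan(βl) = -0.466
For a shorted stub, Z_in = jZ_0·tan(βl)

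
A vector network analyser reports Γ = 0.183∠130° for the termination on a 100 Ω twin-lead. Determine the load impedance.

Z_L = Z_0·(1 + Γ)/(1 − Γ) = 100·(0.882 + j0.14)/(1.12 − j0.14)

Z_L ≈ 76.2 + j22.1 Ω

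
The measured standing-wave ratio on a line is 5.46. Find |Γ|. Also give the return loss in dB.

|Γ| = (S − 1)/(S + 1) = (5.46 − 1)/(5.46 + 1) = 4.46/6.46
RL = −20·log₁₀|Γ| = −20·log₁₀(0.69)

|Γ| ≈ 0.69; return loss ≈ 3.22 dB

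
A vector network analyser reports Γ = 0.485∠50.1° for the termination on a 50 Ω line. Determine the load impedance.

Z_L ≈ 62.4 + j60.7 Ω

Z_L = Z_0·(1 + Γ)/(1 − Γ) = 50·(1.31 + j0.372)/(0.689 − j0.372)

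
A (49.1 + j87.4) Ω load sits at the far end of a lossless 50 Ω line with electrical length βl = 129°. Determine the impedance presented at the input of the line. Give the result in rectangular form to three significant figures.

Z_in ≈ 10.8 + j12.3 Ω

tan(βl) = tan(129°) = -1.23
Z_in = Z_0·(Z_L + jZ_0·tanβl)/(Z_0 + jZ_L·tanβl)
     = 50·(49.1 + j25.7)/(158 − j60.6)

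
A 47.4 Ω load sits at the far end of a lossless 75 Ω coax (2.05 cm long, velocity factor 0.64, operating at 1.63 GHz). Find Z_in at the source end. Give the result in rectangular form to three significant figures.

λ = v/f = 0.64·c / 1.63 GHz = 0.118 m
βl = 2π·l/λ = 2π × 0.174 = 62.7°
tan(βl) = tan(62.7°) = 1.93
Z_in = Z_0·(Z_L + jZ_0·tanβl)/(Z_0 + jZ_L·tanβl)
     = 75·(47.4 + j145)/(75 + j91.7)

Z_in ≈ 90.1 + j34.9 Ω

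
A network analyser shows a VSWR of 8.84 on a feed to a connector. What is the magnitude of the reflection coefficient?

|Γ| = (S − 1)/(S + 1) = (8.84 − 1)/(8.84 + 1) = 7.84/9.84

|Γ| ≈ 0.797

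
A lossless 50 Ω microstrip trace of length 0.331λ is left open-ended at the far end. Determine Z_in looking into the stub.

Z_in ≈ +j27.9 Ω

βl = 2π × 0.331 = 119°
tan(βl) = -1.79
For an open-ended stub, Z_in = −jZ_0·cot(βl) = −jZ_0/tan(βl)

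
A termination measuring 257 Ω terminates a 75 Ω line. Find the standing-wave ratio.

VSWR ≈ 3.43

For a purely resistive load, VSWR = R_L/Z_0 or Z_0/R_L (whichever > 1) = 257/75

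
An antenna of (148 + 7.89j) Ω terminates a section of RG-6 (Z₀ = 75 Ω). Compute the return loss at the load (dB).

RL ≈ 9.65 dB

Γ = (73 + j7.89)/(223 + j7.89), |Γ| = 0.329
RL = −20·log₁₀|Γ| = −20·log₁₀(0.329)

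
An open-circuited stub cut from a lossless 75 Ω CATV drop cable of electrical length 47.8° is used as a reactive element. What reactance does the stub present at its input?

tan(βl) = 1.1
For an open-circuited stub, Z_in = −jZ_0·cot(βl) = −jZ_0/tan(βl)

X_in ≈ -68 Ω (capacitive)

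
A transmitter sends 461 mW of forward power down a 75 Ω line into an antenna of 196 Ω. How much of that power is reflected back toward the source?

Γ = (196 − 75)/(196 + 75) = 0.446
|Γ|² = 0.199
P_refl = |Γ|²·P_inc = 91.9 mW, P_del = (1 − |Γ|²)·P_inc = 369 mW

P_reflected ≈ 91.9 mW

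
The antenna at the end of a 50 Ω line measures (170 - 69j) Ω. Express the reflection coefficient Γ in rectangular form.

Γ = (Z_L − Z_0)/(Z_L + Z_0) = (120 − j69)/(220 − j69)

Γ ≈ 0.586 − j0.13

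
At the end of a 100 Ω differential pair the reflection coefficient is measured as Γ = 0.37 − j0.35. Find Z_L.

Z_L = Z_0·(1 + Γ)/(1 − Γ) = 100·(1.37 − j0.35)/(0.63 + j0.35)

Z_L ≈ 143 − j135 Ω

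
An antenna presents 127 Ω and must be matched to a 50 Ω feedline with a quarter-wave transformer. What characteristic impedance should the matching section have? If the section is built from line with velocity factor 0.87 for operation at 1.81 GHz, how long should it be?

Z_qwt = √(Z_0·R_L) = √(50 × 127) = √6350
λ = 0.87·c/f = 0.144 m, so l = λ/4 = 0.036 m

Z_qwt ≈ 79.7 Ω; length ≈ 3.6 cm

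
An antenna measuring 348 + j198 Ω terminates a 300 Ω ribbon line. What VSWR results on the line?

VSWR ≈ 1.86

Γ = (Z_L − Z_0)/(Z_L + Z_0) = (48 + j198)/(648 + j198)
|Γ| = 204/678 = 0.301
VSWR = (1 + |Γ|)/(1 − |Γ|) = 1.3/0.699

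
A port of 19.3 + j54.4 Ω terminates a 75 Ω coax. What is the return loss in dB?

RL ≈ 2.91 dB

Γ = (-55.7 + j54.4)/(94.3 + j54.4), |Γ| = 0.715
RL = −20·log₁₀|Γ| = −20·log₁₀(0.715)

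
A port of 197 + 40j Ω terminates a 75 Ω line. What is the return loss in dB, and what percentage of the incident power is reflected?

RL ≈ 6.61 dB; 21.8% of incident power reflected

Γ = (122 + j40)/(272 + j40), |Γ| = 0.467
RL = −20·log₁₀(0.467) = 6.61 dB
P_refl/P_inc = |Γ|² = 0.218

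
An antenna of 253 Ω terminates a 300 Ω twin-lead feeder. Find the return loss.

RL ≈ 21.4 dB

Γ = (253 − 300)/(253 + 300) = -0.085
RL = −20·log₁₀|Γ| = −20·log₁₀(0.085)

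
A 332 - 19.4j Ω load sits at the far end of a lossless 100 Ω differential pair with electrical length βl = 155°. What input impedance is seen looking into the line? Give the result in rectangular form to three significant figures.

Z_in ≈ 125 + j141 Ω

tan(βl) = tan(155°) = -0.466
Z_in = Z_0·(Z_L + jZ_0·tanβl)/(Z_0 + jZ_L·tanβl)
     = 100·(332 − j66)/(91 − j155)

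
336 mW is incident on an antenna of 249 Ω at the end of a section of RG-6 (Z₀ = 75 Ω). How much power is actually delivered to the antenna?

P_delivered ≈ 239 mW

Γ = (249 − 75)/(249 + 75) = 0.537
|Γ|² = 0.288
P_refl = |Γ|²·P_inc = 96.9 mW, P_del = (1 − |Γ|²)·P_inc = 239 mW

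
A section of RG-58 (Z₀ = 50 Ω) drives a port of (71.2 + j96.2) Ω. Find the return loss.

RL ≈ 3.92 dB

Γ = (21.2 + j96.2)/(121.2 + j96.2), |Γ| = 0.637
RL = −20·log₁₀|Γ| = −20·log₁₀(0.637)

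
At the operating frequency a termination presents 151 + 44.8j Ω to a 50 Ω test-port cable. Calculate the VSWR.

VSWR ≈ 3.32

Γ = (Z_L − Z_0)/(Z_L + Z_0) = (101 + j44.8)/(201 + j44.8)
|Γ| = 110/206 = 0.537
VSWR = (1 + |Γ|)/(1 − |Γ|) = 1.54/0.463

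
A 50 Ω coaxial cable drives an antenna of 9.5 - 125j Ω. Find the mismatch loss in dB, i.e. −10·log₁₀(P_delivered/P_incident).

Γ = (-40.5 − j125)/(59.5 − j125), |Γ| = 0.949
|Γ|² = 0.901, so P_del/P_inc = 1 − |Γ|² = 0.0991
ML = −10·log₁₀(1 − |Γ|²)

mismatch loss ≈ 10 dB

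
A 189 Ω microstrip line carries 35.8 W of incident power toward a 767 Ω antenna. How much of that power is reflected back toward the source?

P_reflected ≈ 13.1 W

Γ = (767 − 189)/(767 + 189) = 0.605
|Γ|² = 0.366
P_refl = |Γ|²·P_inc = 13.1 W, P_del = (1 − |Γ|²)·P_inc = 22.7 W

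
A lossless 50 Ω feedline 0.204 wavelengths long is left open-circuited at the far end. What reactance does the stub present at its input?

βl = 2π × 0.204 = 73.4°
tan(βl) = 3.36
For an open-circuited stub, Z_in = −jZ_0·cot(βl) = −jZ_0/tan(βl)

X_in ≈ -14.9 Ω (capacitive)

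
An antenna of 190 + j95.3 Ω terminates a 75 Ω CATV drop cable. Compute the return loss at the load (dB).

Γ = (115 + j95.3)/(265 + j95.3), |Γ| = 0.53
RL = −20·log₁₀|Γ| = −20·log₁₀(0.53)

RL ≈ 5.51 dB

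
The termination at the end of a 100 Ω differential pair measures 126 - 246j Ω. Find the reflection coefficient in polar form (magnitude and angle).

Γ ≈ 0.741 ∠ -36.5°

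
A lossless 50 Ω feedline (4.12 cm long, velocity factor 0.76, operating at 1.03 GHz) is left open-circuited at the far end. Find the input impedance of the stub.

Z_in ≈ −j21.2 Ω

λ = v/f = 0.76·c / 1.03 GHz = 0.221 m
βl = 2π·l/λ = 2π × 0.186 = 67°
tan(βl) = 2.36
For an open-circuited stub, Z_in = −jZ_0·cot(βl) = −jZ_0/tan(βl)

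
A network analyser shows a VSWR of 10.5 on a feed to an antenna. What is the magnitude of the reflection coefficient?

|Γ| ≈ 0.826

|Γ| = (S − 1)/(S + 1) = (10.5 − 1)/(10.5 + 1) = 9.5/11.5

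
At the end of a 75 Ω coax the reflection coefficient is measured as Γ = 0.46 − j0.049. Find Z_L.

Z_L = Z_0·(1 + Γ)/(1 − Γ) = 75·(1.46 − j0.049)/(0.54 + j0.049)

Z_L ≈ 201 − j25 Ω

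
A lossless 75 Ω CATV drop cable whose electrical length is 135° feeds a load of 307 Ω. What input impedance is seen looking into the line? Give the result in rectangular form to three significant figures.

Z_in ≈ 34.6 + j66.6 Ω

tan(βl) = tan(135°) = -1
Z_in = Z_0·(Z_L + jZ_0·tanβl)/(Z_0 + jZ_L·tanβl)
     = 75·(307 − j75)/(75 − j307)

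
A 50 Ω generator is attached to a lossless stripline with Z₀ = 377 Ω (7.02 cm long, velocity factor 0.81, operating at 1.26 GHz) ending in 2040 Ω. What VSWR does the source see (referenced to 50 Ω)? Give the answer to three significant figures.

λ = v/f = 0.81·c / 1.26 GHz = 0.193 m
βl = 2π·l/λ = 2π × 0.364 = 131°
tan(βl) = -1.15
Z_in = Z_0·(Z_L + jZ_0·tanβl)/(Z_0 + jZ_L·tanβl) = 119 + j309 Ω
Γ_s = (Z_in − Z_s)/(Z_in + Z_s) = (69.4 + j309)/(169 + j309), |Γ_s| = 0.899
VSWR = (1 + |Γ_s|)/(1 − |Γ_s|)

VSWR ≈ 18.7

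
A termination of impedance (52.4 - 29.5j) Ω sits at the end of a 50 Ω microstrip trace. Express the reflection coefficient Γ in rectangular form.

Γ ≈ 0.0983 − j0.26

Γ = (Z_L − Z_0)/(Z_L + Z_0) = (2.4 − j29.5)/(102.4 − j29.5)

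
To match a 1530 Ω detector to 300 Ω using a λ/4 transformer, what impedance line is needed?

Z_qwt ≈ 677 Ω

Z_qwt = √(Z_0·R_L) = √(300 × 1530) = √459000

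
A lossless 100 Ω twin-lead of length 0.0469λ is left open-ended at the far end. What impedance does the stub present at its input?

Z_in ≈ −j329 Ω

βl = 2π × 0.0469 = 16.9°
tan(βl) = 0.304
For an open-ended stub, Z_in = −jZ_0·cot(βl) = −jZ_0/tan(βl)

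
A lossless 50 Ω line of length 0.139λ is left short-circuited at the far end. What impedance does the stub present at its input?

βl = 2π × 0.139 = 50°
tan(βl) = 1.19
For a short-circuited stub, Z_in = jZ_0·tan(βl)

Z_in ≈ +j59.7 Ω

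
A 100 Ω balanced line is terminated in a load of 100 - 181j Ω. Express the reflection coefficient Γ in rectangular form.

Γ ≈ 0.45 − j0.498

Γ = (Z_L − Z_0)/(Z_L + Z_0) = (0 − j181)/(200 − j181)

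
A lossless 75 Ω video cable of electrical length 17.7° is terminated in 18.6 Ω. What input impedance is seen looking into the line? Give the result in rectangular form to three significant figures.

Z_in ≈ 20.4 + j22.3 Ω

tan(βl) = tan(17.7°) = 0.319
Z_in = Z_0·(Z_L + jZ_0·tanβl)/(Z_0 + jZ_L·tanβl)
     = 75·(18.6 + j23.9)/(75 + j5.94)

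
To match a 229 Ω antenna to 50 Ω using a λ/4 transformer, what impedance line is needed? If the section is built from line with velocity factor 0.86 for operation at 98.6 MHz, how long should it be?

Z_qwt = √(Z_0·R_L) = √(50 × 229) = √11450
λ = 0.86·c/f = 2.62 m, so l = λ/4 = 0.654 m

Z_qwt ≈ 107 Ω; length ≈ 65.4 cm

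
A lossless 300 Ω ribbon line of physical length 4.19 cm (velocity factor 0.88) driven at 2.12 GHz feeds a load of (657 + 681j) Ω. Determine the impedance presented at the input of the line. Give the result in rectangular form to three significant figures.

λ = v/f = 0.88·c / 2.12 GHz = 0.125 m
βl = 2π·l/λ = 2π × 0.336 = 121°
tan(βl) = tan(121°) = -1.66
Z_in = Z_0·(Z_L + jZ_0·tanβl)/(Z_0 + jZ_L·tanβl)
     = 300·(657 + j184)/(1430 − j1090)

Z_in ≈ 68.7 + j91.1 Ω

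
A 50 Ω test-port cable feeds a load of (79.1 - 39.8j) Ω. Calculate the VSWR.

VSWR ≈ 2.15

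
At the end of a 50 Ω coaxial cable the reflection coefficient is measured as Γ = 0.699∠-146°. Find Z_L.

Z_L ≈ 9.66 − j14.8 Ω

Z_L = Z_0·(1 + Γ)/(1 − Γ) = 50·(0.421 − j0.391)/(1.58 + j0.391)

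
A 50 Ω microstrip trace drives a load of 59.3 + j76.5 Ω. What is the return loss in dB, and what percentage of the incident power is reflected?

Γ = (9.3 + j76.5)/(109.3 + j76.5), |Γ| = 0.578
RL = −20·log₁₀(0.578) = 4.77 dB
P_refl/P_inc = |Γ|² = 0.334

RL ≈ 4.77 dB; 33.4% of incident power reflected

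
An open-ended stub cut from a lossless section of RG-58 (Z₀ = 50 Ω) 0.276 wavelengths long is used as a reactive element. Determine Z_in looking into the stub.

Z_in ≈ +j8.24 Ω

βl = 2π × 0.276 = 99.4°
tan(βl) = -6.07
For an open-ended stub, Z_in = −jZ_0·cot(βl) = −jZ_0/tan(βl)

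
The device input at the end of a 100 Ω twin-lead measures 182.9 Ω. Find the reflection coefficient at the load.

Γ = 0.293

Γ = (Z_L − Z_0)/(Z_L + Z_0) = (182.9 − 100)/(182.9 + 100) = 82.9/282.9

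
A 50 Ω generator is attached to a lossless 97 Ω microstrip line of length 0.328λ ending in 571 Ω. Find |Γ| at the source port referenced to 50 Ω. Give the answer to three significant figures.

|Γ| ≈ 0.665

βl = 2π × 0.328 = 118°
tan(βl) = -1.87
Z_in = Z_0·(Z_L + jZ_0·tanβl)/(Z_0 + jZ_L·tanβl) = 21 + j49.8 Ω
Γ_s = (Z_in − Z_s)/(Z_in + Z_s) = (-29 + j49.8)/(71 + j49.8), |Γ_s| = 0.665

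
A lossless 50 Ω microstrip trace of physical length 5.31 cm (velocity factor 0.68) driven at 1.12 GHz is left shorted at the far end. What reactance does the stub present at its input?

λ = v/f = 0.68·c / 1.12 GHz = 0.182 m
βl = 2π·l/λ = 2π × 0.292 = 105°
tan(βl) = -3.74
For a shorted stub, Z_in = jZ_0·tan(βl)

X_in ≈ -187 Ω (capacitive)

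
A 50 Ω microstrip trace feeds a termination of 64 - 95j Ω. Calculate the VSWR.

VSWR ≈ 4.67

Γ = (Z_L − Z_0)/(Z_L + Z_0) = (14 − j95)/(114 − j95)
|Γ| = 96/148 = 0.647
VSWR = (1 + |Γ|)/(1 − |Γ|) = 1.65/0.353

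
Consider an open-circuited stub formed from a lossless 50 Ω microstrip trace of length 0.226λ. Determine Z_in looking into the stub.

Z_in ≈ −j7.6 Ω

βl = 2π × 0.226 = 81.4°
tan(βl) = 6.58
For an open-circuited stub, Z_in = −jZ_0·cot(βl) = −jZ_0/tan(βl)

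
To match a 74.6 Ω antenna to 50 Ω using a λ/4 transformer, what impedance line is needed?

Z_qwt ≈ 61.1 Ω

Z_qwt = √(Z_0·R_L) = √(50 × 74.6) = √3730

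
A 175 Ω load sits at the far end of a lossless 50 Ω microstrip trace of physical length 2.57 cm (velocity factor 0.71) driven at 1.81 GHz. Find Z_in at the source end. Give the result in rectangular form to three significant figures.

λ = v/f = 0.71·c / 1.81 GHz = 0.118 m
βl = 2π·l/λ = 2π × 0.218 = 78.6°
tan(βl) = tan(78.6°) = 4.97
Z_in = Z_0·(Z_L + jZ_0·tanβl)/(Z_0 + jZ_L·tanβl)
     = 50·(175 + j248)/(50 + j869)

Z_in ≈ 14.8 − j9.21 Ω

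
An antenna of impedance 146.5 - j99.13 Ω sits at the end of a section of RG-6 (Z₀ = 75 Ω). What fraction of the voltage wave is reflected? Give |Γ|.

Γ = (Z_L − Z_0)/(Z_L + Z_0) = (71.5 − j99.13)/(221.5 − j99.13)
|Γ| = 122/243

|Γ| ≈ 0.504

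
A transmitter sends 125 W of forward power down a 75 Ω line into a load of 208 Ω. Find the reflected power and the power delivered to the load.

Γ = (208 − 75)/(208 + 75) = 0.47
|Γ|² = 0.221
P_refl = |Γ|²·P_inc = 27.6 W, P_del = (1 − |Γ|²)·P_inc = 97.4 W

P_reflected ≈ 27.6 W; P_delivered ≈ 97.4 W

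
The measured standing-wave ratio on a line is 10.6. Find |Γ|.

|Γ| = (S − 1)/(S + 1) = (10.6 − 1)/(10.6 + 1) = 9.6/11.6

|Γ| ≈ 0.828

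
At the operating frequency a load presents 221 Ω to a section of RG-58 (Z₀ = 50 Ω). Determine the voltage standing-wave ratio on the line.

Γ = (221 − 50)/(221 + 50) = 0.631
VSWR = (1 + 0.631)/(1 − 0.631)

VSWR ≈ 4.42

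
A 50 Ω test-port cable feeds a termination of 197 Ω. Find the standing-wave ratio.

Γ = (197 − 50)/(197 + 50) = 0.595
VSWR = (1 + 0.595)/(1 − 0.595)

VSWR ≈ 3.94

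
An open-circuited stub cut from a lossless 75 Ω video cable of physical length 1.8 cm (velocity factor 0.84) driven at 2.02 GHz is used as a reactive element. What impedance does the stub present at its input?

Z_in ≈ −j58.7 Ω

λ = v/f = 0.84·c / 2.02 GHz = 0.125 m
βl = 2π·l/λ = 2π × 0.144 = 51.9°
tan(βl) = 1.28
For an open-circuited stub, Z_in = −jZ_0·cot(βl) = −jZ_0/tan(βl)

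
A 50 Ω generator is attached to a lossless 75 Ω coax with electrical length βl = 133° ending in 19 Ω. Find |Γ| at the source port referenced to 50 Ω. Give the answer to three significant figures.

|Γ| ≈ 0.632

tan(βl) = -1.07
Z_in = Z_0·(Z_L + jZ_0·tanβl)/(Z_0 + jZ_L·tanβl) = 38 − j70.1 Ω
Γ_s = (Z_in − Z_s)/(Z_in + Z_s) = (-12 − j70.1)/(88 − j70.1), |Γ_s| = 0.632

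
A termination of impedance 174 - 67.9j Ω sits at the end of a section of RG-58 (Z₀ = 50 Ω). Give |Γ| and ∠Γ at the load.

Γ ≈ 0.604 ∠ -11.8°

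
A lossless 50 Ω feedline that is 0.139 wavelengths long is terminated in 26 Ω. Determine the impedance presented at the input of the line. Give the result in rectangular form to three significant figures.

βl = 2π × 0.139 = 50°
tan(βl) = tan(50°) = 1.19
Z_in = Z_0·(Z_L + jZ_0·tanβl)/(Z_0 + jZ_L·tanβl)
     = 50·(26 + j59.7)/(50 + j31)

Z_in ≈ 45.5 + j31.4 Ω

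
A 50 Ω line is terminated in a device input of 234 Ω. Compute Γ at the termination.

Γ = 0.648

Γ = (Z_L − Z_0)/(Z_L + Z_0) = (234 − 50)/(234 + 50) = 184/284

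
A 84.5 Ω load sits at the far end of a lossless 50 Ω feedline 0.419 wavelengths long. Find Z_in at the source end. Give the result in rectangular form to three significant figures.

βl = 2π × 0.419 = 151°
tan(βl) = tan(151°) = -0.558
Z_in = Z_0·(Z_L + jZ_0·tanβl)/(Z_0 + jZ_L·tanβl)
     = 50·(84.5 − j27.9)/(50 − j47.1)

Z_in ≈ 58.7 + j27.4 Ω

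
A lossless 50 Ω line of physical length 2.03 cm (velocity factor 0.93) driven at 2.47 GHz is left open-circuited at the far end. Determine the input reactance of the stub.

X_in ≈ -23.6 Ω (capacitive)

λ = v/f = 0.93·c / 2.47 GHz = 0.113 m
βl = 2π·l/λ = 2π × 0.18 = 64.7°
tan(βl) = 2.12
For an open-circuited stub, Z_in = −jZ_0·cot(βl) = −jZ_0/tan(βl)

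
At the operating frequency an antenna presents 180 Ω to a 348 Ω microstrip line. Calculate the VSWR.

VSWR ≈ 1.93

For a purely resistive load, VSWR = R_L/Z_0 or Z_0/R_L (whichever > 1) = 348/180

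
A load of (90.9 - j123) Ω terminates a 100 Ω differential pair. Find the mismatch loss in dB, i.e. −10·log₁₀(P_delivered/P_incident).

Γ = (-9.1 − j123)/(190.9 − j123), |Γ| = 0.543
|Γ|² = 0.295, so P_del/P_inc = 1 − |Γ|² = 0.705
ML = −10·log₁₀(1 − |Γ|²)

mismatch loss ≈ 1.52 dB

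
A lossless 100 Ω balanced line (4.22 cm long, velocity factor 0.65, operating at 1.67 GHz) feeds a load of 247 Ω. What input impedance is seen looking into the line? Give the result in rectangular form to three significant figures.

λ = v/f = 0.65·c / 1.67 GHz = 0.117 m
βl = 2π·l/λ = 2π × 0.361 = 130°
tan(βl) = tan(130°) = -1.19
Z_in = Z_0·(Z_L + jZ_0·tanβl)/(Z_0 + jZ_L·tanβl)
     = 100·(247 − j119)/(100 − j293)

Z_in ≈ 62 + j63.1 Ω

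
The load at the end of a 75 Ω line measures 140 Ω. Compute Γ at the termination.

Γ = 0.302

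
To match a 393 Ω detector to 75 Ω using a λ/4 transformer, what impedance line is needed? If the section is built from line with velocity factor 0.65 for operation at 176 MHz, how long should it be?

Z_qwt ≈ 172 Ω; length ≈ 27.7 cm

Z_qwt = √(Z_0·R_L) = √(75 × 393) = √29480
λ = 0.65·c/f = 1.11 m, so l = λ/4 = 0.277 m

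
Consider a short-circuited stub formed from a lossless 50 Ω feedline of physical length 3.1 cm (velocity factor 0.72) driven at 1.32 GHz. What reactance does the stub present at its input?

X_in ≈ 125 Ω (inductive)

λ = v/f = 0.72·c / 1.32 GHz = 0.164 m
βl = 2π·l/λ = 2π × 0.189 = 68.2°
tan(βl) = 2.5
For a short-circuited stub, Z_in = jZ_0·tan(βl)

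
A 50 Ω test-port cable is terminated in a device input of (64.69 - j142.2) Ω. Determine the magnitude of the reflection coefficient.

|Γ| ≈ 0.783

Γ = (Z_L − Z_0)/(Z_L + Z_0) = (14.69 − j142.2)/(114.7 − j142.2)
|Γ| = 143/183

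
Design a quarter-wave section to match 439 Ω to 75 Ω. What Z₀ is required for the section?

Z_qwt ≈ 181 Ω

Z_qwt = √(Z_0·R_L) = √(75 × 439) = √32920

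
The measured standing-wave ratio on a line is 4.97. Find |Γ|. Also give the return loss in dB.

|Γ| = (S − 1)/(S + 1) = (4.97 − 1)/(4.97 + 1) = 3.97/5.97
RL = −20·log₁₀|Γ| = −20·log₁₀(0.665)

|Γ| ≈ 0.665; return loss ≈ 3.54 dB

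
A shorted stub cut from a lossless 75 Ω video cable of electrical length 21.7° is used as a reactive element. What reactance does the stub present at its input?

X_in ≈ 29.8 Ω (inductive)

tan(βl) = 0.398
For a shorted stub, Z_in = jZ_0·tan(βl)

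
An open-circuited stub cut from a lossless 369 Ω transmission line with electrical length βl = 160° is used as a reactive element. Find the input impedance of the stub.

Z_in ≈ +j1010 Ω

tan(βl) = -0.364
For an open-circuited stub, Z_in = −jZ_0·cot(βl) = −jZ_0/tan(βl)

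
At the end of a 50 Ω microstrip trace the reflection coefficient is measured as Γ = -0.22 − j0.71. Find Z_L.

Z_L = Z_0·(1 + Γ)/(1 − Γ) = 50·(0.78 − j0.71)/(1.22 + j0.71)

Z_L ≈ 11.2 − j35.6 Ω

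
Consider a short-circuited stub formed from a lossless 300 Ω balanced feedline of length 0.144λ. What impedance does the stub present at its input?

Z_in ≈ +j382 Ω

βl = 2π × 0.144 = 51.8°
tan(βl) = 1.27
For a short-circuited stub, Z_in = jZ_0·tan(βl)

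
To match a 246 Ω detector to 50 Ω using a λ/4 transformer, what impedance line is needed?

Z_qwt = √(Z_0·R_L) = √(50 × 246) = √12300

Z_qwt ≈ 111 Ω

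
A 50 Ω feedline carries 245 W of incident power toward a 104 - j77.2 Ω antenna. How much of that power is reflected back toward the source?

|Γ| = |(54 − j77.2)/(154 − j77.2)| = 0.547
|Γ|² = 0.299
P_refl = |Γ|²·P_inc = 73.3 W, P_del = (1 − |Γ|²)·P_inc = 172 W

P_reflected ≈ 73.3 W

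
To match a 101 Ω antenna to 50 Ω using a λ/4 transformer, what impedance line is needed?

Z_qwt ≈ 71.1 Ω

Z_qwt = √(Z_0·R_L) = √(50 × 101) = √5050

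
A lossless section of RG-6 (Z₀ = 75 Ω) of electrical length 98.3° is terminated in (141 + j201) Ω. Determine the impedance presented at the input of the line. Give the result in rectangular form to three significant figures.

tan(βl) = tan(98.3°) = -6.85
Z_in = Z_0·(Z_L + jZ_0·tanβl)/(Z_0 + jZ_L·tanβl)
     = 75·(141 − j313)/(1450 − j967)

Z_in ≈ 12.5 − j7.85 Ω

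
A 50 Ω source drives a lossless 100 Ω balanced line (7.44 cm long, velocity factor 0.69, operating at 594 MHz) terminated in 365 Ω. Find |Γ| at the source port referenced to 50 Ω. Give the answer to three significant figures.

λ = v/f = 0.69·c / 594 MHz = 0.348 m
βl = 2π·l/λ = 2π × 0.213 = 76.9°
tan(βl) = 4.28
Z_in = Z_0·(Z_L + jZ_0·tanβl)/(Z_0 + jZ_L·tanβl) = 28.8 − j21.5 Ω
Γ_s = (Z_in − Z_s)/(Z_in + Z_s) = (-21.2 − j21.5)/(78.8 − j21.5), |Γ_s| = 0.37

|Γ| ≈ 0.37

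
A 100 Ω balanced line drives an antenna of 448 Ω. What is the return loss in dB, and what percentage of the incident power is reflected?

Γ = (448 − 100)/(448 + 100) = 0.635
RL = −20·log₁₀(0.635) = 3.94 dB
P_refl/P_inc = |Γ|² = 0.403

RL ≈ 3.94 dB; 40.3% of incident power reflected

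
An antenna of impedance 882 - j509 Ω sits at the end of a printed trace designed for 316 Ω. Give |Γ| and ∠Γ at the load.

Γ = (Z_L − Z_0)/(Z_L + Z_0) = (566 − j509)/(1198 − j509)
|Γ| = 761/1300 = 0.585

Γ ≈ 0.585 ∠ -18.9°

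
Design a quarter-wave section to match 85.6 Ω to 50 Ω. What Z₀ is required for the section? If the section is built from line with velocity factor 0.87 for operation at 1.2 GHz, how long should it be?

Z_qwt ≈ 65.4 Ω; length ≈ 5.44 cm

Z_qwt = √(Z_0·R_L) = √(50 × 85.6) = √4280
λ = 0.87·c/f = 0.217 m, so l = λ/4 = 0.0544 m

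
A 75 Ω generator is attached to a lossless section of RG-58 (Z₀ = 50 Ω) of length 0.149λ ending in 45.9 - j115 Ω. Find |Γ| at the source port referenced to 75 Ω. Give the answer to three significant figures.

|Γ| ≈ 0.834

βl = 2π × 0.149 = 53.6°
tan(βl) = 1.36
Z_in = Z_0·(Z_L + jZ_0·tanβl)/(Z_0 + jZ_L·tanβl) = 7.03 − j13.5 Ω
Γ_s = (Z_in − Z_s)/(Z_in + Z_s) = (-68 − j13.5)/(82 − j13.5), |Γ_s| = 0.834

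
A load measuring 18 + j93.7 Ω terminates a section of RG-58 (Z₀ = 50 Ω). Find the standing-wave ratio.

VSWR ≈ 12.8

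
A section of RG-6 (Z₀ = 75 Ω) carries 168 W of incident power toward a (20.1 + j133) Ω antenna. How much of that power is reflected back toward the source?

|Γ| = |(-54.9 + j133)/(95.1 + j133)| = 0.88
|Γ|² = 0.774
P_refl = |Γ|²·P_inc = 130 W, P_del = (1 − |Γ|²)·P_inc = 37.9 W

P_reflected ≈ 130 W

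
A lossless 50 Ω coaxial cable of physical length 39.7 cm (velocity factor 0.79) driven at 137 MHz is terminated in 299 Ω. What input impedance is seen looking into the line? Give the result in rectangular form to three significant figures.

Z_in ≈ 8.5 − j6.3 Ω

λ = v/f = 0.79·c / 137 MHz = 1.73 m
βl = 2π·l/λ = 2π × 0.229 = 82.6°
tan(βl) = tan(82.6°) = 7.72
Z_in = Z_0·(Z_L + jZ_0·tanβl)/(Z_0 + jZ_L·tanβl)
     = 50·(299 + j386)/(50 + j2310)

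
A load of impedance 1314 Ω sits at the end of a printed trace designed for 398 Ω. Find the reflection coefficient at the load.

Γ = 0.535

Γ = (Z_L − Z_0)/(Z_L + Z_0) = (1314 − 398)/(1314 + 398) = 916/1712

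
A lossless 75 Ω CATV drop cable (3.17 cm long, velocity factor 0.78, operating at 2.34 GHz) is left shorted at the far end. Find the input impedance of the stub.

Z_in ≈ −j168 Ω

λ = v/f = 0.78·c / 2.34 GHz = 0.1 m
βl = 2π·l/λ = 2π × 0.317 = 114°
tan(βl) = -2.23
For a shorted stub, Z_in = jZ_0·tan(βl)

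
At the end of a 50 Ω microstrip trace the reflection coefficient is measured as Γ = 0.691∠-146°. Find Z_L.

Z_L = Z_0·(1 + Γ)/(1 − Γ) = 50·(0.427 − j0.386)/(1.57 + j0.386)

Z_L ≈ 9.96 − j14.7 Ω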